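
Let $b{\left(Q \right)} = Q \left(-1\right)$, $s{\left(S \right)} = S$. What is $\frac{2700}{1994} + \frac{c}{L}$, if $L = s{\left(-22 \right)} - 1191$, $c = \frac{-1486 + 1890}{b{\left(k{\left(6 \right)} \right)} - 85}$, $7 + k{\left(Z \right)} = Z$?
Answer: $\frac{34489247}{25396581} \approx 1.358$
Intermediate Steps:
$k{\left(Z \right)} = -7 + Z$
$b{\left(Q \right)} = - Q$
$c = - \frac{101}{21}$ ($c = \frac{-1486 + 1890}{- (-7 + 6) - 85} = \frac{404}{\left(-1\right) \left(-1\right) - 85} = \frac{404}{1 - 85} = \frac{404}{-84} = 404 \left(- \frac{1}{84}\right) = - \frac{101}{21} \approx -4.8095$)
$L = -1213$ ($L = -22 - 1191 = -1213$)
$\frac{2700}{1994} + \frac{c}{L} = \frac{2700}{1994} - \frac{101}{21 \left(-1213\right)} = 2700 \cdot \frac{1}{1994} - - \frac{101}{25473} = \frac{1350}{997} + \frac{101}{25473} = \frac{34489247}{25396581}$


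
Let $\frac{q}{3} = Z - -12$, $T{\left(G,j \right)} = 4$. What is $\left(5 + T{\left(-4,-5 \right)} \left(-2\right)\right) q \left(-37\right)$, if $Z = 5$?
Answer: $5661$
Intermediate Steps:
$q = 51$ ($q = 3 \left(5 - -12\right) = 3 \left(5 + 12\right) = 3 \cdot 17 = 51$)
$\left(5 + T{\left(-4,-5 \right)} \left(-2\right)\right) q \left(-37\right) = \left(5 + 4 \left(-2\right)\right) 51 \left(-37\right) = \left(5 - 8\right) 51 \left(-37\right) = \left(-3\right) 51 \left(-37\right) = \left(-153\right) \left(-37\right) = 5661$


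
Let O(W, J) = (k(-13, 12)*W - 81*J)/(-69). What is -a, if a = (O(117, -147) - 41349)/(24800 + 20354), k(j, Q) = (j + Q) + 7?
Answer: 477615/519271 ≈ 0.91978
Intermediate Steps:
k(j, Q) = 7 + Q + j (k(j, Q) = (Q + j) + 7 = 7 + Q + j)
O(W, J) = -2*W/23 + 27*J/23 (O(W, J) = ((7 + 12 - 13)*W - 81*J)/(-69) = (6*W - 81*J)*(-1/69) = (-81*J + 6*W)*(-1/69) = -2*W/23 + 27*J/23)
a = -477615/519271 (a = ((-2/23*117 + (27/23)*(-147)) - 41349)/(24800 + 20354) = ((-234/23 - 3969/23) - 41349)/45154 = (-4203/23 - 41349)*(1/45154) = -955230/23*1/45154 = -477615/519271 ≈ -0.91978)
-a = -1*(-477615/519271) = 477615/519271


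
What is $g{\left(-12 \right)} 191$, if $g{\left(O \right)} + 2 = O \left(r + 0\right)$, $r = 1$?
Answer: $-2674$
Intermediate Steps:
$g{\left(O \right)} = -2 + O$ ($g{\left(O \right)} = -2 + O \left(1 + 0\right) = -2 + O 1 = -2 + O$)
$g{\left(-12 \right)} 191 = \left(-2 - 12\right) 191 = \left(-14\right) 191 = -2674$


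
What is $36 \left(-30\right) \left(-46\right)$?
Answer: $49680$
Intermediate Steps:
$36 \left(-30\right) \left(-46\right) = \left(-1080\right) \left(-46\right) = 49680$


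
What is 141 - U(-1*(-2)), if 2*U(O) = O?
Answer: 140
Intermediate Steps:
U(O) = O/2
141 - U(-1*(-2)) = 141 - (-1*(-2))/2 = 141 - 2/2 = 141 - 1*1 = 141 - 1 = 140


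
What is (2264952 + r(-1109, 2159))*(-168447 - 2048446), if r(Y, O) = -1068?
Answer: -5018788592412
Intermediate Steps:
(2264952 + r(-1109, 2159))*(-168447 - 2048446) = (2264952 - 1068)*(-168447 - 2048446) = 2263884*(-2216893) = -5018788592412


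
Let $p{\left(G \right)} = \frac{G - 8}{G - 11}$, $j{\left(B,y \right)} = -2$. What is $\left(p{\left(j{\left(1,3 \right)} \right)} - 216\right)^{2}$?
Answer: $\frac{7828804}{169} \approx 46324.0$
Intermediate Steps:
$p{\left(G \right)} = \frac{-8 + G}{-11 + G}$
$\left(p{\left(j{\left(1,3 \right)} \right)} - 216\right)^{2} = \left(\frac{-8 - 2}{-11 - 2} - 216\right)^{2} = \left(\frac{1}{-13} \left(-10\right) - 216\right)^{2} = \left(\left(- \frac{1}{13}\right) \left(-10\right) - 216\right)^{2} = \left(\frac{10}{13} - 216\right)^{2} = \left(- \frac{2798}{13}\right)^{2} = \frac{7828804}{169}$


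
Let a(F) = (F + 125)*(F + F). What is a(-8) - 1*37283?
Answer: -39155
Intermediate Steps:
a(F) = 2*F*(125 + F) (a(F) = (125 + F)*(2*F) = 2*F*(125 + F))
a(-8) - 1*37283 = 2*(-8)*(125 - 8) - 1*37283 = 2*(-8)*117 - 37283 = -1872 - 37283 = -39155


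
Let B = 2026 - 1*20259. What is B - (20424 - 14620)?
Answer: -24037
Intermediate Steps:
B = -18233 (B = 2026 - 20259 = -18233)
B - (20424 - 14620) = -18233 - (20424 - 14620) = -18233 - 1*5804 = -18233 - 5804 = -24037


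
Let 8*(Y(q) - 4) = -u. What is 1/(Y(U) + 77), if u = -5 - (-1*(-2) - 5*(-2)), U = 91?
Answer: 8/665 ≈ 0.012030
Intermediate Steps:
u = -17 (u = -5 - (2 + 10) = -5 - 1*12 = -5 - 12 = -17)
Y(q) = 49/8 (Y(q) = 4 + (-1*(-17))/8 = 4 + (⅛)*17 = 4 + 17/8 = 49/8)
1/(Y(U) + 77) = 1/(49/8 + 77) = 1/(665/8) = 8/665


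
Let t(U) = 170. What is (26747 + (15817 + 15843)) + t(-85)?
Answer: 58577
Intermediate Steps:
(26747 + (15817 + 15843)) + t(-85) = (26747 + (15817 + 15843)) + 170 = (26747 + 31660) + 170 = 58407 + 170 = 58577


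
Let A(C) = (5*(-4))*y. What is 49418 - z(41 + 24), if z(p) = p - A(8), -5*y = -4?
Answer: 49337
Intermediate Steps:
y = ⅘ (y = -⅕*(-4) = ⅘ ≈ 0.80000)
A(C) = -16 (A(C) = (5*(-4))*(⅘) = -20*⅘ = -16)
z(p) = 16 + p (z(p) = p - 1*(-16) = p + 16 = 16 + p)
49418 - z(41 + 24) = 49418 - (16 + (41 + 24)) = 49418 - (16 + 65) = 49418 - 1*81 = 49418 - 81 = 49337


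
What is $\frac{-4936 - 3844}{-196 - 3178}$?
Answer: $\frac{4390}{1687} \approx 2.6023$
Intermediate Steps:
$\frac{-4936 - 3844}{-196 - 3178} = - \frac{8780}{-3374} = \left(-8780\right) \left(- \frac{1}{3374}\right) = \frac{4390}{1687}$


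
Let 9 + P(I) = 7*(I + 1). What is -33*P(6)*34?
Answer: -44880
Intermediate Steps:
P(I) = -2 + 7*I (P(I) = -9 + 7*(I + 1) = -9 + 7*(1 + I) = -9 + (7 + 7*I) = -2 + 7*I)
-33*P(6)*34 = -33*(-2 + 7*6)*34 = -33*(-2 + 42)*34 = -33*40*34 = -1320*34 = -44880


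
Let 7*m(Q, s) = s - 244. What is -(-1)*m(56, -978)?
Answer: -1222/7 ≈ -174.57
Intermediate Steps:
m(Q, s) = -244/7 + s/7 (m(Q, s) = (s - 244)/7 = (-244 + s)/7 = -244/7 + s/7)
-(-1)*m(56, -978) = -(-1)*(-244/7 + (⅐)*(-978)) = -(-1)*(-244/7 - 978/7) = -(-1)*(-1222)/7 = -1*1222/7 = -1222/7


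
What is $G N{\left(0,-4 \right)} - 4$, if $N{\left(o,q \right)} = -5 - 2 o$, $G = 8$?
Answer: $-44$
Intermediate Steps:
$G N{\left(0,-4 \right)} - 4 = 8 \left(-5 - 0\right) - 4 = 8 \left(-5 + 0\right) - 4 = 8 \left(-5\right) - 4 = -40 - 4 = -44$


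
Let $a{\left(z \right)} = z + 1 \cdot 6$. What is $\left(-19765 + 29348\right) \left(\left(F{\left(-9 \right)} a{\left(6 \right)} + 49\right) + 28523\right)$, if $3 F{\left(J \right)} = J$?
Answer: $273460488$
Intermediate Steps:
$F{\left(J \right)} = \frac{J}{3}$
$a{\left(z \right)} = 6 + z$ ($a{\left(z \right)} = z + 6 = 6 + z$)
$\left(-19765 + 29348\right) \left(\left(F{\left(-9 \right)} a{\left(6 \right)} + 49\right) + 28523\right) = \left(-19765 + 29348\right) \left(\left(\frac{1}{3} \left(-9\right) \left(6 + 6\right) + 49\right) + 28523\right) = 9583 \left(\left(\left(-3\right) 12 + 49\right) + 28523\right) = 9583 \left(\left(-36 + 49\right) + 28523\right) = 9583 \left(13 + 28523\right) = 9583 \cdot 28536 = 273460488$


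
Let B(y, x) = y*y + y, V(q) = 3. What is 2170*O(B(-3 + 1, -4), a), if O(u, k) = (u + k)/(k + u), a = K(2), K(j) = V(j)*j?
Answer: 2170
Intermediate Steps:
K(j) = 3*j
a = 6 (a = 3*2 = 6)
B(y, x) = y + y² (B(y, x) = y² + y = y + y²)
O(u, k) = 1 (O(u, k) = (k + u)/(k + u) = 1)
2170*O(B(-3 + 1, -4), a) = 2170*1 = 2170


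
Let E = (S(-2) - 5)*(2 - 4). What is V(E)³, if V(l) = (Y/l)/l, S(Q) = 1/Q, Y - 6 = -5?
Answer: 1/1771561 ≈ 5.6447e-7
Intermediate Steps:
Y = 1 (Y = 6 - 5 = 1)
E = 11 (E = (1/(-2) - 5)*(2 - 4) = (-½ - 5)*(-2) = -11/2*(-2) = 11)
V(l) = l⁻² (V(l) = (1/l)/l = 1/(l*l) = l⁻²)
V(E)³ = (11⁻²)³ = (1/121)³ = 1/1771561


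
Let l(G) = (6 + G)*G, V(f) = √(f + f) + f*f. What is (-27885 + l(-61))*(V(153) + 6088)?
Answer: -723561410 - 73590*√34 ≈ -7.2399e+8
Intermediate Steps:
V(f) = f² + √2*√f (V(f) = √(2*f) + f² = √2*√f + f² = f² + √2*√f)
l(G) = G*(6 + G)
(-27885 + l(-61))*(V(153) + 6088) = (-27885 - 61*(6 - 61))*((153² + √2*√153) + 6088) = (-27885 - 61*(-55))*((23409 + √2*(3*√17)) + 6088) = (-27885 + 3355)*((23409 + 3*√34) + 6088) = -24530*(29497 + 3*√34) = -723561410 - 73590*√34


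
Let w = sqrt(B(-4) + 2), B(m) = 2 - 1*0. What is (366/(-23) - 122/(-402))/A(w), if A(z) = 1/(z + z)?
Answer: -288652/4623 ≈ -62.438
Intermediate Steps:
B(m) = 2 (B(m) = 2 + 0 = 2)
w = 2 (w = sqrt(2 + 2) = sqrt(4) = 2)
A(z) = 1/(2*z)
(366/(-23) - 122/(-402))/A(w) = (366/(-23) - 122/(-402))/(((1/2)/2)) = (366*(-1/23) - 122*(-1/402))/(((1/2)*(1/2))) = (-366/23 + 61/201)/(1/4) = -72163/4623*4 = -288652/4623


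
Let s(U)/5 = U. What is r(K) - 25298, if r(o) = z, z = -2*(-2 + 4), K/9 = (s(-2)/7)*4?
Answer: -25302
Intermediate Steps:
s(U) = 5*U
K = -360/7 (K = 9*(((5*(-2))/7)*4) = 9*(((⅐)*(-10))*4) = 9*(-10/7*4) = 9*(-40/7) = -360/7 ≈ -51.429)
z = -4 (z = -2*2 = -4)
r(o) = -4
r(K) - 25298 = -4 - 25298 = -25302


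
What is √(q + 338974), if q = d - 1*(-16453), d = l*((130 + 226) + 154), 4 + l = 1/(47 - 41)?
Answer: 8*√5523 ≈ 594.54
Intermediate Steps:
l = -23/6 (l = -4 + 1/(47 - 41) = -4 + 1/6 = -4 + ⅙ = -23/6 ≈ -3.8333)
d = -1955 (d = -23*((130 + 226) + 154)/6 = -23*(356 + 154)/6 = -23/6*510 = -1955)
q = 14498 (q = -1955 - 1*(-16453) = -1955 + 16453 = 14498)
√(q + 338974) = √(14498 + 338974) = √353472 = 8*√5523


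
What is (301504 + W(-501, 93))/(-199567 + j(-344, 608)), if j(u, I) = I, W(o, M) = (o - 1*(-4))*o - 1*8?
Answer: -550493/198959 ≈ -2.7669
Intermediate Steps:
W(o, M) = -8 + o*(4 + o) (W(o, M) = (o + 4)*o - 8 = (4 + o)*o - 8 = o*(4 + o) - 8 = -8 + o*(4 + o))
(301504 + W(-501, 93))/(-199567 + j(-344, 608)) = (301504 + (-8 + (-501)² + 4*(-501)))/(-199567 + 608) = (301504 + (-8 + 251001 - 2004))/(-198959) = (301504 + 248989)*(-1/198959) = 550493*(-1/198959) = -550493/198959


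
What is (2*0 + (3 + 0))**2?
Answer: 9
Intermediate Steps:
(2*0 + (3 + 0))**2 = (0 + 3)**2 = 3**2 = 9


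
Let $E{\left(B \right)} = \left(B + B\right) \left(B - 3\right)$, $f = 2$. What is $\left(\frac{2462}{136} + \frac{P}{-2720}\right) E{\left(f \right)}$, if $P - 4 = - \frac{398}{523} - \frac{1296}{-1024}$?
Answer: $- \frac{1648010501}{22760960} \approx -72.405$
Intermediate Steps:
$P = \frac{150779}{33472}$ ($P = 4 - \left(- \frac{81}{64} + \frac{398}{523}\right) = 4 - - \frac{16891}{33472} = 4 + \left(- \frac{398}{523} + \frac{81}{64}\right) = 4 + \frac{16891}{33472} = \frac{150779}{33472} \approx 4.5046$)
$E{\left(B \right)} = 2 B \left(-3 + B\right)$
$\left(\frac{2462}{136} + \frac{P}{-2720}\right) E{\left(f \right)} = \left(\frac{2462}{136} + \frac{150779}{33472 \left(-2720\right)}\right) 2 \cdot 2 \left(-3 + 2\right) = \left(2462 \cdot \frac{1}{136} + \frac{150779}{33472} \left(- \frac{1}{2720}\right)\right) 2 \cdot 2 \left(-1\right) = \left(\frac{1231}{68} - \frac{150779}{91043840}\right) \left(-4\right) = \frac{1648010501}{91043840} \left(-4\right) = - \frac{1648010501}{22760960}$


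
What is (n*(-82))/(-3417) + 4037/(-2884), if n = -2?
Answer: -14267405/9854628 ≈ -1.4478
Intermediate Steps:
(n*(-82))/(-3417) + 4037/(-2884) = -2*(-82)/(-3417) + 4037/(-2884) = 164*(-1/3417) + 4037*(-1/2884) = -164/3417 - 4037/2884 = -14267405/9854628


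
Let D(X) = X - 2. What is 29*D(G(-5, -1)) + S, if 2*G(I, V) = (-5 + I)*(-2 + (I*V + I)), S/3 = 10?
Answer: 262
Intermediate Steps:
S = 30 (S = 3*10 = 30)
G(I, V) = (-5 + I)*(-2 + I + I*V)/2 (G(I, V) = ((-5 + I)*(-2 + (I*V + I)))/2 = ((-5 + I)*(-2 + (I + I*V)))/2 = ((-5 + I)*(-2 + I + I*V))/2 = (-5 + I)*(-2 + I + I*V)/2)
D(X) = -2 + X
29*D(G(-5, -1)) + S = 29*(-2 + (5 + (½)*(-5)² - 7/2*(-5) + (½)*(-1)*(-5)² - 5/2*(-5)*(-1))) + 30 = 29*(-2 + (5 + (½)*25 + 35/2 + (½)*(-1)*25 - 25/2)) + 30 = 29*(-2 + (5 + 25/2 + 35/2 - 25/2 - 25/2)) + 30 = 29*(-2 + 10) + 30 = 29*8 + 30 = 232 + 30 = 262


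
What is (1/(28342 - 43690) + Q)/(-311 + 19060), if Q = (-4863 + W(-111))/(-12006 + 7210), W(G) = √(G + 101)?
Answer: 4664533/86255955687 - I*√10/89920204 ≈ 5.4078e-5 - 3.5168e-8*I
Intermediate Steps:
W(G) = √(101 + G)
Q = 4863/4796 - I*√10/4796 (Q = (-4863 + √(101 - 111))/(-12006 + 7210) = (-4863 + √(-10))/(-4796) = (-4863 + I*√10)*(-1/4796) = 4863/4796 - I*√10/4796 ≈ 1.014 - 0.00065936*I)
(1/(28342 - 43690) + Q)/(-311 + 19060) = (1/(28342 - 43690) + (4863/4796 - I*√10/4796))/(-311 + 19060) = (1/(-15348) + (4863/4796 - I*√10/4796))/18749 = (-1/15348 + (4863/4796 - I*√10/4796))*(1/18749) = (4664533/4600563 - I*√10/4796)*(1/18749) = 4664533/86255955687 - I*√10/89920204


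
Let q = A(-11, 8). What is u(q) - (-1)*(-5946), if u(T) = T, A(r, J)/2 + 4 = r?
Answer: -5976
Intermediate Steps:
A(r, J) = -8 + 2*r
q = -30 (q = -8 + 2*(-11) = -8 - 22 = -30)
u(q) - (-1)*(-5946) = -30 - (-1)*(-5946) = -30 - 1*5946 = -30 - 5946 = -5976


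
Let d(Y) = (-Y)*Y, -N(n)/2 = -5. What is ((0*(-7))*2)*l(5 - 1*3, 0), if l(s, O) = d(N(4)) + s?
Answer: 0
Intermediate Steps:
N(n) = 10 (N(n) = -2*(-5) = 10)
d(Y) = -Y²
l(s, O) = -100 + s (l(s, O) = -1*10² + s = -1*100 + s = -100 + s)
((0*(-7))*2)*l(5 - 1*3, 0) = ((0*(-7))*2)*(-100 + (5 - 1*3)) = (0*2)*(-100 + (5 - 3)) = 0*(-100 + 2) = 0*(-98) = 0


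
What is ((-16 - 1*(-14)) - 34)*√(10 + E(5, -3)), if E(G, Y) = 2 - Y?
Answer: -36*√15 ≈ -139.43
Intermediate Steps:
((-16 - 1*(-14)) - 34)*√(10 + E(5, -3)) = ((-16 - 1*(-14)) - 34)*√(10 + (2 - 1*(-3))) = ((-16 + 14) - 34)*√(10 + (2 + 3)) = (-2 - 34)*√(10 + 5) = -36*√15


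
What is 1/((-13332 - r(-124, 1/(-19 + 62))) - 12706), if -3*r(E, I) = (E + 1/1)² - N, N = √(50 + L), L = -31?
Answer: -9945/208795274 + 3*√19/3967110206 ≈ -4.7627e-5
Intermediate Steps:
N = √19 (N = √(50 - 31) = √19 ≈ 4.3589)
r(E, I) = -(1 + E)²/3 + √19/3 (r(E, I) = -((E + 1/1)² - √19)/3 = -((E + 1)² - √19)/3 = -((1 + E)² - √19)/3 = -(1 + E)²/3 + √19/3)
1/((-13332 - r(-124, 1/(-19 + 62))) - 12706) = 1/((-13332 - (-(1 - 124)²/3 + √19/3)) - 12706) = 1/((-13332 - (-⅓*(-123)² + √19/3)) - 12706) = 1/((-13332 - (-⅓*15129 + √19/3)) - 12706) = 1/((-13332 - (-5043 + √19/3)) - 12706) = 1/((-13332 + (5043 - √19/3)) - 12706) = 1/((-8289 - √19/3) - 12706) = 1/(-20995 - √19/3)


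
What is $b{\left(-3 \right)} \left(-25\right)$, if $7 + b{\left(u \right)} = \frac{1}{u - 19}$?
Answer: $\frac{3875}{22} \approx 176.14$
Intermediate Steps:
$b{\left(u \right)} = -7 + \frac{1}{-19 + u}$ ($b{\left(u \right)} = -7 + \frac{1}{u - 19} = -7 + \frac{1}{-19 + u}$)
$b{\left(-3 \right)} \left(-25\right) = \frac{134 - -21}{-19 - 3} \left(-25\right) = \frac{134 + 21}{-22} \left(-25\right) = \left(- \frac{1}{22}\right) 155 \left(-25\right) = \left(- \frac{155}{22}\right) \left(-25\right) = \frac{3875}{22}$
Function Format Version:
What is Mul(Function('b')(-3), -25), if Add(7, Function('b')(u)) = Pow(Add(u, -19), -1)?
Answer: Rational(3875, 22) ≈ 176.14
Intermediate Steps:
Function('b')(u) = Add(-7, Pow(Add(-19, u), -1)) (Function('b')(u) = Add(-7, Pow(Add(u, -19), -1)) = Add(-7, Pow(Add(-19, u), -1)))
Mul(Function('b')(-3), -25) = Mul(Mul(Pow(Add(-19, -3), -1), Add(134, Mul(-7, -3))), -25) = Mul(Mul(Pow(-22, -1), Add(134, 21)), -25) = Mul(Mul(Rational(-1, 22), 155), -25) = Mul(Rational(-155, 22), -25) = Rational(3875, 22)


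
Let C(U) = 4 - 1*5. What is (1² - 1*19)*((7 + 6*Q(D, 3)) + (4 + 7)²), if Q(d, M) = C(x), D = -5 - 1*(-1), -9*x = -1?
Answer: -2196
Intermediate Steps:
x = ⅑ (x = -⅑*(-1) = ⅑ ≈ 0.11111)
C(U) = -1 (C(U) = 4 - 5 = -1)
D = -4 (D = -5 + 1 = -4)
Q(d, M) = -1
(1² - 1*19)*((7 + 6*Q(D, 3)) + (4 + 7)²) = (1² - 1*19)*((7 + 6*(-1)) + (4 + 7)²) = (1 - 19)*((7 - 6) + 11²) = -18*(1 + 121) = -18*122 = -2196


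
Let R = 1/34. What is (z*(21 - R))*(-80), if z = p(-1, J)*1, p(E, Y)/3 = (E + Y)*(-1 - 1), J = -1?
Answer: -342240/17 ≈ -20132.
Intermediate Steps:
R = 1/34 ≈ 0.029412
p(E, Y) = -6*E - 6*Y (p(E, Y) = 3*((E + Y)*(-1 - 1)) = 3*((E + Y)*(-2)) = 3*(-2*E - 2*Y) = -6*E - 6*Y)
z = 12 (z = (-6*(-1) - 6*(-1))*1 = (6 + 6)*1 = 12*1 = 12)
(z*(21 - R))*(-80) = (12*(21 - 1*1/34))*(-80) = (12*(21 - 1/34))*(-80) = (12*(713/34))*(-80) = (4278/17)*(-80) = -342240/17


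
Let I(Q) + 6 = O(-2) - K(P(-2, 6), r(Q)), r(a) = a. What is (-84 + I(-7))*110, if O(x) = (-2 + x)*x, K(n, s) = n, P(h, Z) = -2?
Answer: -8800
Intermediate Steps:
O(x) = x*(-2 + x)
I(Q) = 4 (I(Q) = -6 + (-2*(-2 - 2) - 1*(-2)) = -6 + (-2*(-4) + 2) = -6 + (8 + 2) = -6 + 10 = 4)
(-84 + I(-7))*110 = (-84 + 4)*110 = -80*110 = -8800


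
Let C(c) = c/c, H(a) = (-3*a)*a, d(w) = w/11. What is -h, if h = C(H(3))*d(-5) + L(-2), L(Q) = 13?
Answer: -138/11 ≈ -12.545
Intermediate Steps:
d(w) = w/11 (d(w) = w*(1/11) = w/11)
H(a) = -3*a²
C(c) = 1
h = 138/11 (h = 1*((1/11)*(-5)) + 13 = 1*(-5/11) + 13 = -5/11 + 13 = 138/11 ≈ 12.545)
-h = -1*138/11 = -138/11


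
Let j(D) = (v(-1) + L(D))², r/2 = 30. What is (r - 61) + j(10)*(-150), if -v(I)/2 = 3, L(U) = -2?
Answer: -9601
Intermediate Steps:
r = 60 (r = 2*30 = 60)
v(I) = -6 (v(I) = -2*3 = -6)
j(D) = 64 (j(D) = (-6 - 2)² = (-8)² = 64)
(r - 61) + j(10)*(-150) = (60 - 61) + 64*(-150) = -1 - 9600 = -9601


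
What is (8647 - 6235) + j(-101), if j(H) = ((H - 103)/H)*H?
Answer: 2208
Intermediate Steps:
j(H) = -103 + H (j(H) = ((-103 + H)/H)*H = -103 + H)
(8647 - 6235) + j(-101) = (8647 - 6235) + (-103 - 101) = 2412 - 204 = 2208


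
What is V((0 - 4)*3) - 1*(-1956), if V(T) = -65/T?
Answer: 23537/12 ≈ 1961.4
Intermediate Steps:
V((0 - 4)*3) - 1*(-1956) = -65*1/(3*(0 - 4)) - 1*(-1956) = -65/((-4*3)) + 1956 = -65/(-12) + 1956 = -65*(-1/12) + 1956 = 65/12 + 1956 = 23537/12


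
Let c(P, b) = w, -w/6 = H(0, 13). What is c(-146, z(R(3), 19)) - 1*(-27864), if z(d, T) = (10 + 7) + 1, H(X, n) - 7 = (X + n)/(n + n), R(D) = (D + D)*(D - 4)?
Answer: 27819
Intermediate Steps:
R(D) = 2*D*(-4 + D) (R(D) = (2*D)*(-4 + D) = 2*D*(-4 + D))
H(X, n) = 7 + (X + n)/(2*n) (H(X, n) = 7 + (X + n)/(n + n) = 7 + (X + n)/((2*n)) = 7 + (X + n)*(1/(2*n)) = 7 + (X + n)/(2*n))
w = -45 (w = -3*(0 + 15*13)/13 = -3*(0 + 195)/13 = -3*195/13 = -6*15/2 = -45)
z(d, T) = 18 (z(d, T) = 17 + 1 = 18)
c(P, b) = -45
c(-146, z(R(3), 19)) - 1*(-27864) = -45 - 1*(-27864) = -45 + 27864 = 27819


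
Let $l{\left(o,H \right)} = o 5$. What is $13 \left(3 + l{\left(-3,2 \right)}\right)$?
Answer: $-156$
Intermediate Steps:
$l{\left(o,H \right)} = 5 o$
$13 \left(3 + l{\left(-3,2 \right)}\right) = 13 \left(3 + 5 \left(-3\right)\right) = 13 \left(3 - 15\right) = 13 \left(-12\right) = -156$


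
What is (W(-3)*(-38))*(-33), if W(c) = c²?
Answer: 11286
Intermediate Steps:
(W(-3)*(-38))*(-33) = ((-3)²*(-38))*(-33) = (9*(-38))*(-33) = -342*(-33) = 11286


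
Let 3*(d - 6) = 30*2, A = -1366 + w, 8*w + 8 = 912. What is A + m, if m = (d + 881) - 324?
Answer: -670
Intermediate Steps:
w = 113 (w = -1 + (⅛)*912 = -1 + 114 = 113)
A = -1253 (A = -1366 + 113 = -1253)
d = 26 (d = 6 + (30*2)/3 = 6 + (⅓)*60 = 6 + 20 = 26)
m = 583 (m = (26 + 881) - 324 = 907 - 324 = 583)
A + m = -1253 + 583 = -670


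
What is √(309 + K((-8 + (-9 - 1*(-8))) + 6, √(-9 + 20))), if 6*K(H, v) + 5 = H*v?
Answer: √(11094 - 18*√11)/6 ≈ 17.507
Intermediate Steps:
K(H, v) = -⅚ + H*v/6 (K(H, v) = -⅚ + (H*v)/6 = -⅚ + H*v/6)
√(309 + K((-8 + (-9 - 1*(-8))) + 6, √(-9 + 20))) = √(309 + (-⅚ + ((-8 + (-9 - 1*(-8))) + 6)*√(-9 + 20)/6)) = √(309 + (-⅚ + ((-8 + (-9 + 8)) + 6)*√11/6)) = √(309 + (-⅚ + ((-8 - 1) + 6)*√11/6)) = √(309 + (-⅚ + (-9 + 6)*√11/6)) = √(309 + (-⅚ + (⅙)*(-3)*√11)) = √(309 + (-⅚ - √11/2)) = √(1849/6 - √11/2)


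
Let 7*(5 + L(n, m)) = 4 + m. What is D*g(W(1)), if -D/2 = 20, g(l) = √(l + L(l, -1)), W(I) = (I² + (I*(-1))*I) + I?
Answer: -200*I*√7/7 ≈ -75.593*I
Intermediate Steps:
L(n, m) = -31/7 + m/7 (L(n, m) = -5 + (4 + m)/7 = -5 + (4/7 + m/7) = -31/7 + m/7)
W(I) = I (W(I) = (I² + (-I)*I) + I = (I² - I²) + I = 0 + I = I)
g(l) = √(-32/7 + l) (g(l) = √(l + (-31/7 + (⅐)*(-1))) = √(l + (-31/7 - ⅐)) = √(l - 32/7) = √(-32/7 + l))
D = -40 (D = -2*20 = -40)
D*g(W(1)) = -40*√(-224 + 49*1)/7 = -40*√(-224 + 49)/7 = -40*√(-175)/7 = -40*5*I*√7/7 = -200*I*√7/7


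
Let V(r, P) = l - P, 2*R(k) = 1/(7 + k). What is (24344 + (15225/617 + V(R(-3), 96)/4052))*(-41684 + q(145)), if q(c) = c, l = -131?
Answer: -2530705276550443/2500084 ≈ -1.0122e+9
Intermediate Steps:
R(k) = 1/(2*(7 + k))
V(r, P) = -131 - P
(24344 + (15225/617 + V(R(-3), 96)/4052))*(-41684 + q(145)) = (24344 + (15225/617 + (-131 - 1*96)/4052))*(-41684 + 145) = (24344 + (15225*(1/617) + (-131 - 96)*(1/4052)))*(-41539) = (24344 + (15225/617 - 227*1/4052))*(-41539) = (24344 + (15225/617 - 227/4052))*(-41539) = (24344 + 61551641/2500084)*(-41539) = (60923596537/2500084)*(-41539) = -2530705276550443/2500084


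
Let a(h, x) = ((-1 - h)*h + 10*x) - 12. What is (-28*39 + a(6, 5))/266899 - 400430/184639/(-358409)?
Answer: -3148796860962/767929686195763 ≈ -0.0041004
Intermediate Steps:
a(h, x) = -12 + 10*x + h*(-1 - h) (a(h, x) = (h*(-1 - h) + 10*x) - 12 = (10*x + h*(-1 - h)) - 12 = -12 + 10*x + h*(-1 - h))
(-28*39 + a(6, 5))/266899 - 400430/184639/(-358409) = (-28*39 + (-12 - 1*6 - 1*6² + 10*5))/266899 - 400430/184639/(-358409) = (-1092 + (-12 - 6 - 1*36 + 50))*(1/266899) - 400430*1/184639*(-1/358409) = (-1092 + (-12 - 6 - 36 + 50))*(1/266899) - 400430/184639*(-1/358409) = (-1092 - 4)*(1/266899) + 17410/2877229537 = -1096*1/266899 + 17410/2877229537 = -1096/266899 + 17410/2877229537 = -3148796860962/767929686195763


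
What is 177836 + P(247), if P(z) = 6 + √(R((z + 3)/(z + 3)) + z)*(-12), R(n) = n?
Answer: 177842 - 24*√62 ≈ 1.7765e+5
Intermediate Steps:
P(z) = 6 - 12*√(1 + z) (P(z) = 6 + √((z + 3)/(z + 3) + z)*(-12) = 6 + √((3 + z)/(3 + z) + z)*(-12) = 6 + √(1 + z)*(-12) = 6 - 12*√(1 + z))
177836 + P(247) = 177836 + (6 - 12*√(1 + 247)) = 177836 + (6 - 24*√62) = 177842 - 24*√62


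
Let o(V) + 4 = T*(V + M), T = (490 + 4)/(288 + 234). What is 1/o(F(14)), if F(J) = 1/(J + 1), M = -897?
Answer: -3915/3338798 ≈ -0.0011726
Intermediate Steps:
T = 247/261 (T = 494/522 = 494*(1/522) = 247/261 ≈ 0.94636)
F(J) = 1/(1 + J)
o(V) = -74201/87 + 247*V/261 (o(V) = -4 + 247*(V - 897)/261 = -4 + 247*(-897 + V)/261 = -4 + (-73853/87 + 247*V/261) = -74201/87 + 247*V/261)
1/o(F(14)) = 1/(-74201/87 + 247/(261*(1 + 14))) = 1/(-74201/87 + (247/261)/15) = 1/(-74201/87 + (247/261)*(1/15)) = 1/(-74201/87 + 247/3915) = 1/(-3338798/3915) = -3915/3338798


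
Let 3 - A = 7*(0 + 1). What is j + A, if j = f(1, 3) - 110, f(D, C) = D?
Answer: -113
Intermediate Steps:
A = -4 (A = 3 - 7*(0 + 1) = 3 - 7 = -4)
j = -109 (j = 1 - 110 = -109)
j + A = -109 - 4 = -113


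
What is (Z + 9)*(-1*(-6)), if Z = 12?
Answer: 126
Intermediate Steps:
(Z + 9)*(-1*(-6)) = (12 + 9)*(-1*(-6)) = 21*6 = 126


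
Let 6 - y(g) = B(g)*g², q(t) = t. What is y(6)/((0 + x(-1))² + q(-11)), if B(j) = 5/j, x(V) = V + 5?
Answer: -24/5 ≈ -4.8000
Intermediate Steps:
x(V) = 5 + V
y(g) = 6 - 5*g (y(g) = 6 - 5/g*g² = 6 - 5*g)
y(6)/((0 + x(-1))² + q(-11)) = (6 - 5*6)/((0 + (5 - 1))² - 11) = (6 - 30)/((0 + 4)² - 11) = -24/(4² - 11) = -24/(16 - 11) = -24/5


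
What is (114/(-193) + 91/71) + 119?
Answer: 1640126/13703 ≈ 119.69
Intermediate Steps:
(114/(-193) + 91/71) + 119 = (114*(-1/193) + 91*(1/71)) + 119 = (-114/193 + 91/71) + 119 = 9469/13703 + 119 = 1640126/13703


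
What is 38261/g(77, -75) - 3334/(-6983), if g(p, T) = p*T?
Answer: -247922713/40326825 ≈ -6.1478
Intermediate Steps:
g(p, T) = T*p
38261/g(77, -75) - 3334/(-6983) = 38261/((-75*77)) - 3334/(-6983) = 38261/(-5775) - 3334*(-1/6983) = 38261*(-1/5775) + 3334/6983 = -38261/5775 + 3334/6983 = -247922713/40326825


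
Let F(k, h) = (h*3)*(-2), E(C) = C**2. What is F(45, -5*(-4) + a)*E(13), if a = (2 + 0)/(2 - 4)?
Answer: -19266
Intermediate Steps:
a = -1 (a = 2/(-2) = 2*(-1/2) = -1)
F(k, h) = -6*h (F(k, h) = (3*h)*(-2) = -6*h)
F(45, -5*(-4) + a)*E(13) = -6*(-5*(-4) - 1)*13**2 = -6*(20 - 1)*169 = -6*19*169 = -114*169 = -19266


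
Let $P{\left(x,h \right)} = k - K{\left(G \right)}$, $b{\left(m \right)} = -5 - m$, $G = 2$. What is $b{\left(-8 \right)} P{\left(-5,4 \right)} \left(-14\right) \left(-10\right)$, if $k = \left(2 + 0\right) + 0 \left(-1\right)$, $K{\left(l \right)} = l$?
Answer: $0$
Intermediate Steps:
$k = 2$ ($k = 2 + 0 = 2$)
$P{\left(x,h \right)} = 0$ ($P{\left(x,h \right)} = 2 - 2 = 0$)
$b{\left(-8 \right)} P{\left(-5,4 \right)} \left(-14\right) \left(-10\right) = \left(-5 - -8\right) 0 \left(-14\right) \left(-10\right) = \left(-5 + 8\right) 0 \left(-10\right) = 3 \cdot 0 = 0$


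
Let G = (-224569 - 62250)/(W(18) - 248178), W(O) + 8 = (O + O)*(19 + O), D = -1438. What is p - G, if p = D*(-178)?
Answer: 63185450437/246854 ≈ 2.5596e+5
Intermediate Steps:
W(O) = -8 + 2*O*(19 + O) (W(O) = -8 + (O + O)*(19 + O) = -8 + (2*O)*(19 + O) = -8 + 2*O*(19 + O))
p = 255964 (p = -1438*(-178) = 255964)
G = 286819/246854 (G = (-224569 - 62250)/((-8 + 2*18**2 + 38*18) - 248178) = -286819/((-8 + 2*324 + 684) - 248178) = -286819/((-8 + 648 + 684) - 248178) = -286819/(1324 - 248178) = -286819/(-246854) = -286819*(-1/246854) = 286819/246854 ≈ 1.1619)
p - G = 255964 - 1*286819/246854 = 255964 - 286819/246854 = 63185450437/246854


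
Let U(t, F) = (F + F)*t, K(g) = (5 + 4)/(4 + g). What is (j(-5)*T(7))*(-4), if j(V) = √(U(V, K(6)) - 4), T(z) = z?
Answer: -28*I*√13 ≈ -100.96*I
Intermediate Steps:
K(g) = 9/(4 + g)
U(t, F) = 2*F*t (U(t, F) = (2*F)*t = 2*F*t)
j(V) = √(-4 + 9*V/5) (j(V) = √(2*(9/(4 + 6))*V - 4) = √(2*(9/10)*V - 4) = √(9*V/5 - 4) = √(-4 + 9*V/5))
(j(-5)*T(7))*(-4) = ((√(-100 + 45*(-5))/5)*7)*(-4) = ((√(-100 - 225)/5)*7)*(-4) = ((√(-325)/5)*7)*(-4) = (((5*I*√13)/5)*7)*(-4) = ((I*√13)*7)*(-4) = (7*I*√13)*(-4) = -28*I*√13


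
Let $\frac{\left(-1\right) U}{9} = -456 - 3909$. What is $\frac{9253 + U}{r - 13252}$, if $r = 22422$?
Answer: $\frac{3467}{655} \approx 5.2931$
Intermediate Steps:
$U = 39285$ ($U = - 9 \left(-456 - 3909\right) = \left(-9\right) \left(-4365\right) = 39285$)
$\frac{9253 + U}{r - 13252} = \frac{9253 + 39285}{22422 - 13252} = \frac{48538}{9170} = 48538 \cdot \frac{1}{9170} = \frac{3467}{655}$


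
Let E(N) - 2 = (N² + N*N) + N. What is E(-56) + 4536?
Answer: 10754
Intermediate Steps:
E(N) = 2 + N + 2*N² (E(N) = 2 + ((N² + N*N) + N) = 2 + ((N² + N²) + N) = 2 + (2*N² + N) = 2 + (N + 2*N²) = 2 + N + 2*N²)
E(-56) + 4536 = (2 - 56 + 2*(-56)²) + 4536 = (2 - 56 + 2*3136) + 4536 = (2 - 56 + 6272) + 4536 = 6218 + 4536 = 10754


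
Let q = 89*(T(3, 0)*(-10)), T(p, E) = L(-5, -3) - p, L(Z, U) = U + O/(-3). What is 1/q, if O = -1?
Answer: 3/15130 ≈ 0.00019828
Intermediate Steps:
L(Z, U) = 1/3 + U (L(Z, U) = U - 1/(-3) = U - 1*(-1/3) = U + 1/3 = 1/3 + U)
T(p, E) = -8/3 - p (T(p, E) = (1/3 - 3) - p = -8/3 - p)
q = 15130/3 (q = 89*((-8/3 - 1*3)*(-10)) = 89*((-8/3 - 3)*(-10)) = 89*(-17/3*(-10)) = 89*(170/3) = 15130/3 ≈ 5043.3)
1/q = 1/(15130/3) = 3/15130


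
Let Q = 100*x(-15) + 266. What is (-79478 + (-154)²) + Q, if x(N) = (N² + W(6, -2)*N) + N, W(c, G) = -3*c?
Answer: -7496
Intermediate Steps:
x(N) = N² - 17*N (x(N) = (N² + (-3*6)*N) + N = (N² - 18*N) + N = N² - 17*N)
Q = 48266 (Q = 100*(-15*(-17 - 15)) + 266 = 100*(-15*(-32)) + 266 = 100*480 + 266 = 48000 + 266 = 48266)
(-79478 + (-154)²) + Q = (-79478 + (-154)²) + 48266 = (-79478 + 23716) + 48266 = -55762 + 48266 = -7496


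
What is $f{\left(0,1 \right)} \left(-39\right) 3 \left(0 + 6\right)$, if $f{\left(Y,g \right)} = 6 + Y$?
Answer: $-4212$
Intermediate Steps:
$f{\left(0,1 \right)} \left(-39\right) 3 \left(0 + 6\right) = \left(6 + 0\right) \left(-39\right) 3 \left(0 + 6\right) = 6 \left(-39\right) 3 \cdot 6 = \left(-234\right) 18 = -4212$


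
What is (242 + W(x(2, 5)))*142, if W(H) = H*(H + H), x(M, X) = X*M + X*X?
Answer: 382264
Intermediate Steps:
x(M, X) = X² + M*X (x(M, X) = M*X + X² = X² + M*X)
W(H) = 2*H² (W(H) = H*(2*H) = 2*H²)
(242 + W(x(2, 5)))*142 = (242 + 2*(5*(2 + 5))²)*142 = (242 + 2*(5*7)²)*142 = (242 + 2*35²)*142 = (242 + 2*1225)*142 = (242 + 2450)*142 = 2692*142 = 382264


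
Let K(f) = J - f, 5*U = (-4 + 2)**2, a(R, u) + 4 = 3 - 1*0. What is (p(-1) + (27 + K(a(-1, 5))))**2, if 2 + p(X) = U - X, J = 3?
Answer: 23716/25 ≈ 948.64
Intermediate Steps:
a(R, u) = -1 (a(R, u) = -4 + (3 - 1*0) = -4 + (3 + 0) = -4 + 3 = -1)
U = 4/5 (U = (-4 + 2)**2/5 = (1/5)*(-2)**2 = (1/5)*4 = 4/5 ≈ 0.80000)
K(f) = 3 - f
p(X) = -6/5 - X (p(X) = -2 + (4/5 - X) = -6/5 - X)
(p(-1) + (27 + K(a(-1, 5))))**2 = ((-6/5 - 1*(-1)) + (27 + (3 - 1*(-1))))**2 = ((-6/5 + 1) + (27 + (3 + 1)))**2 = (-1/5 + (27 + 4))**2 = (-1/5 + 31)**2 = (154/5)**2 = 23716/25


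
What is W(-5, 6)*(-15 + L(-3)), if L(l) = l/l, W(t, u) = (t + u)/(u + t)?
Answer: -14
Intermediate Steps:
W(t, u) = 1 (W(t, u) = (t + u)/(t + u) = 1)
L(l) = 1
W(-5, 6)*(-15 + L(-3)) = 1*(-15 + 1) = 1*(-14) = -14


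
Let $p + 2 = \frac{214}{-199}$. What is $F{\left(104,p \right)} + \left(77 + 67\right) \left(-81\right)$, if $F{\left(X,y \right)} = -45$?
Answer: $-11709$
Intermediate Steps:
$p = - \frac{612}{199}$ ($p = -2 + \frac{214}{-199} = -2 + 214 \left(- \frac{1}{199}\right) = -2 - \frac{214}{199} = - \frac{612}{199} \approx -3.0754$)
$F{\left(104,p \right)} + \left(77 + 67\right) \left(-81\right) = -45 + \left(77 + 67\right) \left(-81\right) = -45 + 144 \left(-81\right) = -45 - 11664 = -11709$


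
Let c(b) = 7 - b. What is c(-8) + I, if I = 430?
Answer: 445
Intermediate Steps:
c(-8) + I = (7 - 1*(-8)) + 430 = (7 + 8) + 430 = 15 + 430 = 445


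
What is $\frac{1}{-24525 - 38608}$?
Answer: $- \frac{1}{63133} \approx -1.584 \cdot 10^{-5}$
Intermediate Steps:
$\frac{1}{-24525 - 38608} = \frac{1}{-63133} = - \frac{1}{63133}$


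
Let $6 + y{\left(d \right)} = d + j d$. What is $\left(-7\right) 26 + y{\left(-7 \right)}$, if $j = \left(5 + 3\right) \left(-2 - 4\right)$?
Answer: $141$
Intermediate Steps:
$j = -48$ ($j = 8 \left(-6\right) = -48$)
$y{\left(d \right)} = -6 - 47 d$ ($y{\left(d \right)} = -6 + \left(d - 48 d\right) = -6 - 47 d$)
$\left(-7\right) 26 + y{\left(-7 \right)} = \left(-7\right) 26 - -323 = -182 + \left(-6 + 329\right) = -182 + 323 = 141$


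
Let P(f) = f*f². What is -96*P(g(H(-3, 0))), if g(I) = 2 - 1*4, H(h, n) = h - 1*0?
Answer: 768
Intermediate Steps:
H(h, n) = h (H(h, n) = h + 0 = h)
g(I) = -2 (g(I) = 2 - 4 = -2)
P(f) = f³
-96*P(g(H(-3, 0))) = -96*(-2)³ = -96*(-8) = 768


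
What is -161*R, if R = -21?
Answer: 3381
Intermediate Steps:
-161*R = -161*(-21) = 3381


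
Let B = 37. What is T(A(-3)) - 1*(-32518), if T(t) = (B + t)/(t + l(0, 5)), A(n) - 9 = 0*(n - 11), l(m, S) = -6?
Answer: 97600/3 ≈ 32533.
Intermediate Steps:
A(n) = 9 (A(n) = 9 + 0*(n - 11) = 9 + 0*(-11 + n) = 9 + 0 = 9)
T(t) = (37 + t)/(-6 + t) (T(t) = (37 + t)/(t - 6) = (37 + t)/(-6 + t))
T(A(-3)) - 1*(-32518) = (37 + 9)/(-6 + 9) - 1*(-32518) = 46/3 + 32518 = 97600/3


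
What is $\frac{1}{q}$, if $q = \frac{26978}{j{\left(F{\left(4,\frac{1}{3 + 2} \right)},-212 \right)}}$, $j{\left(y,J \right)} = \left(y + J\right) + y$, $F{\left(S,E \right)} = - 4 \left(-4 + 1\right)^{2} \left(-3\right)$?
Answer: $\frac{2}{13489} \approx 0.00014827$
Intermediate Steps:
$F{\left(S,E \right)} = 108$ ($F{\left(S,E \right)} = - 4 \left(-3\right)^{2} \left(-3\right) = \left(-4\right) 9 \left(-3\right) = \left(-36\right) \left(-3\right) = 108$)
$j{\left(y,J \right)} = J + 2 y$ ($j{\left(y,J \right)} = \left(J + y\right) + y = J + 2 y$)
$q = \frac{13489}{2}$ ($q = \frac{26978}{-212 + 2 \cdot 108} = \frac{26978}{-212 + 216} = \frac{26978}{4} = 26978 \cdot \frac{1}{4} = \frac{13489}{2} \approx 6744.5$)
$\frac{1}{q} = \frac{1}{\frac{13489}{2}} = \frac{2}{13489}$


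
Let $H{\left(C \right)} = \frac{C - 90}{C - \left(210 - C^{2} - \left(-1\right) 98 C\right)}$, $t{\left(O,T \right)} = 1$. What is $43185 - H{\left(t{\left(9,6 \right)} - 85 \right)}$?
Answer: $\frac{107919344}{2499} \approx 43185.0$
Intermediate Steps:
$H{\left(C \right)} = \frac{-90 + C}{-210 + C^{2} - 97 C}$ ($H{\left(C \right)} = \frac{-90 + C}{C - \left(210 - C^{2} + 98 C\right)} = \frac{-90 + C}{-210 + C^{2} - 97 C}$)
$43185 - H{\left(t{\left(9,6 \right)} - 85 \right)} = 43185 - \frac{90 - \left(1 - 85\right)}{210 - \left(1 - 85\right)^{2} + 97 \left(1 - 85\right)} = 43185 - \frac{90 - -84}{210 - \left(-84\right)^{2} + 97 \left(-84\right)} = 43185 - \frac{90 + 84}{210 - 7056 - 8148} = 43185 - \frac{1}{210 - 7056 - 8148} \cdot 174 = 43185 - \frac{1}{-14994} \cdot 174 = 43185 - \left(- \frac{1}{14994}\right) 174 = 43185 - - \frac{29}{2499} = 43185 + \frac{29}{2499} = \frac{107919344}{2499}$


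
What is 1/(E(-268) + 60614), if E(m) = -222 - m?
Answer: 1/60660 ≈ 1.6485e-5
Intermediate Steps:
1/(E(-268) + 60614) = 1/((-222 - 1*(-268)) + 60614) = 1/((-222 + 268) + 60614) = 1/(46 + 60614) = 1/60660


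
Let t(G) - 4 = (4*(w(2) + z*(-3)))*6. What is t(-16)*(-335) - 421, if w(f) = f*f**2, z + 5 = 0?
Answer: -186681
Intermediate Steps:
z = -5 (z = -5 + 0 = -5)
w(f) = f**3
t(G) = 556 (t(G) = 4 + (4*(2**3 - 5*(-3)))*6 = 4 + (4*(8 + 15))*6 = 4 + (4*23)*6 = 4 + 92*6 = 4 + 552 = 556)
t(-16)*(-335) - 421 = 556*(-335) - 421 = -186260 - 421 = -186681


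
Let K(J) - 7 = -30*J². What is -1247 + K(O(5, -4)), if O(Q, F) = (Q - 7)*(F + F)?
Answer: -8920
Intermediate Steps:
O(Q, F) = 2*F*(-7 + Q) (O(Q, F) = (-7 + Q)*(2*F) = 2*F*(-7 + Q))
K(J) = 7 - 30*J²
-1247 + K(O(5, -4)) = -1247 + (7 - 30*64*(-7 + 5)²) = -1247 + (7 - 30*(2*(-4)*(-2))²) = -1247 + (7 - 30*16²) = -1247 + (7 - 30*256) = -1247 + (7 - 7680) = -1247 - 7673 = -8920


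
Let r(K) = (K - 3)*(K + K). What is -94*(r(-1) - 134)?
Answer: 11844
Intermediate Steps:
r(K) = 2*K*(-3 + K) (r(K) = (-3 + K)*(2*K) = 2*K*(-3 + K))
-94*(r(-1) - 134) = -94*(2*(-1)*(-3 - 1) - 134) = -94*(2*(-1)*(-4) - 134) = -94*(8 - 134) = -94*(-126) = 11844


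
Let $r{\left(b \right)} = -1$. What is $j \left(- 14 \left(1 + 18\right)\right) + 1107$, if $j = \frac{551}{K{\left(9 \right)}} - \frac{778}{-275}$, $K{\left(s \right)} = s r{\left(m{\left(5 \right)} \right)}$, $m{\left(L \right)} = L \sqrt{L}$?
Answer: $\frac{41182943}{2475} \approx 16640.0$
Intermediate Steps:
$m{\left(L \right)} = L^{\frac{3}{2}}$
$K{\left(s \right)} = - s$ ($K{\left(s \right)} = s \left(-1\right) = - s$)
$j = - \frac{144523}{2475}$ ($j = \frac{551}{\left(-1\right) 9} - \frac{778}{-275} = \frac{551}{-9} - - \frac{778}{275} = 551 \left(- \frac{1}{9}\right) + \frac{778}{275} = - \frac{551}{9} + \frac{778}{275} = - \frac{144523}{2475} \approx -58.393$)
$j \left(- 14 \left(1 + 18\right)\right) + 1107 = - \frac{144523 \left(- 14 \left(1 + 18\right)\right)}{2475} + 1107 = - \frac{144523 \left(\left(-14\right) 19\right)}{2475} + 1107 = \left(- \frac{144523}{2475}\right) \left(-266\right) + 1107 = \frac{38443118}{2475} + 1107 = \frac{41182943}{2475}$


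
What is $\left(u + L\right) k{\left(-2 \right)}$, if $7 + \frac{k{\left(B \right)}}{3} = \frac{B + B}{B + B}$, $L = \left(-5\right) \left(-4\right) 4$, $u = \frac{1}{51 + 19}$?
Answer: $- \frac{50409}{35} \approx -1440.3$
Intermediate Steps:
$u = \frac{1}{70} \approx 0.014286$
$L = 80$ ($L = 20 \cdot 4 = 80$)
$k{\left(B \right)} = -18$ ($k{\left(B \right)} = -21 + 3 \frac{B + B}{B + B} = -21 + 3 \frac{2 B}{2 B} = -21 + 3 \cdot 2 B \frac{1}{2 B} = -21 + 3 \cdot 1 = -21 + 3 = -18$)
$\left(u + L\right) k{\left(-2 \right)} = \left(\frac{1}{70} + 80\right) \left(-18\right) = \frac{5601}{70} \left(-18\right) = - \frac{50409}{35}$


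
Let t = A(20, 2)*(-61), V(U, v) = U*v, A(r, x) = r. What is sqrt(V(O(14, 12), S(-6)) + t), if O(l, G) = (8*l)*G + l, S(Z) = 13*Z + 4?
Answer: 4*I*sqrt(6357) ≈ 318.92*I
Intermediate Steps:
S(Z) = 4 + 13*Z
O(l, G) = l + 8*G*l (O(l, G) = 8*G*l + l = l + 8*G*l)
t = -1220 (t = 20*(-61) = -1220)
sqrt(V(O(14, 12), S(-6)) + t) = sqrt((14*(1 + 8*12))*(4 + 13*(-6)) - 1220) = sqrt((14*(1 + 96))*(4 - 78) - 1220) = sqrt((14*97)*(-74) - 1220) = sqrt(1358*(-74) - 1220) = sqrt(-100492 - 1220) = sqrt(-101712) = 4*I*sqrt(6357)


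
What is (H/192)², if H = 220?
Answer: 3025/2304 ≈ 1.3129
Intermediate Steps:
(H/192)² = (220/192)² = (220*(1/192))² = (55/48)² = 3025/2304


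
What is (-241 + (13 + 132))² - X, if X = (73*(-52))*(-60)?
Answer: -218544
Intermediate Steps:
X = 227760 (X = -3796*(-60) = 227760)
(-241 + (13 + 132))² - X = (-241 + (13 + 132))² - 1*227760 = (-241 + 145)² - 227760 = (-96)² - 227760 = 9216 - 227760 = -218544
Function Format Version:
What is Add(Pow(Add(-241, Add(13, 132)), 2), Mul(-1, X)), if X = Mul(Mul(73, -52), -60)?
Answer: -218544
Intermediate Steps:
X = 227760 (X = Mul(-3796, -60) = 227760)
Add(Pow(Add(-241, Add(13, 132)), 2), Mul(-1, X)) = Add(Pow(Add(-241, Add(13, 132)), 2), Mul(-1, 227760)) = Add(Pow(Add(-241, 145), 2), -227760) = Add(Pow(-96, 2), -227760) = Add(9216, -227760) = -218544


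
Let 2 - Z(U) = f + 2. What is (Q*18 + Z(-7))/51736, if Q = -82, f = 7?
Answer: -1483/51736 ≈ -0.028665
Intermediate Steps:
Z(U) = -7 (Z(U) = 2 - (7 + 2) = 2 - 1*9 = 2 - 9 = -7)
(Q*18 + Z(-7))/51736 = (-82*18 - 7)/51736 = (-1476 - 7)*(1/51736) = -1483*1/51736 = -1483/51736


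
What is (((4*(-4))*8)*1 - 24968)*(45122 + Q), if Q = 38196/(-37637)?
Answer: -42618491927728/37637 ≈ -1.1324e+9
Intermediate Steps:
Q = -38196/37637 (Q = 38196*(-1/37637) = -38196/37637 ≈ -1.0149)
(((4*(-4))*8)*1 - 24968)*(45122 + Q) = (((4*(-4))*8)*1 - 24968)*(45122 - 38196/37637) = (-16*8*1 - 24968)*(1698218518/37637) = (-128*1 - 24968)*(1698218518/37637) = (-128 - 24968)*(1698218518/37637) = -25096*1698218518/37637 = -42618491927728/37637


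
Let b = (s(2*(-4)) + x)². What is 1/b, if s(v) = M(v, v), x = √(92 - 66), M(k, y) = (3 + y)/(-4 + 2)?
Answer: 516/6241 - 80*√26/6241 ≈ 0.017317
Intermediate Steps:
M(k, y) = -3/2 - y/2 (M(k, y) = (3 + y)/(-2) = (3 + y)*(-½) = -3/2 - y/2)
x = √26 ≈ 5.0990
s(v) = -3/2 - v/2
b = (5/2 + √26)² (b = ((-3/2 - (-4)) + √26)² = ((-3/2 - ½*(-8)) + √26)² = ((-3/2 + 4) + √26)² = (5/2 + √26)² ≈ 57.745)
1/b = 1/(129/4 + 5*√26)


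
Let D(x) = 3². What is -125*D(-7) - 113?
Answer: -1238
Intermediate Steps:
D(x) = 9
-125*D(-7) - 113 = -125*9 - 113 = -1125 - 113 = -1238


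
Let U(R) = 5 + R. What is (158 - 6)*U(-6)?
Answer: -152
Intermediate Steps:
(158 - 6)*U(-6) = (158 - 6)*(5 - 6) = 152*(-1) = -152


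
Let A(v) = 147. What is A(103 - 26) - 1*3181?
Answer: -3034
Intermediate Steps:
A(103 - 26) - 1*3181 = 147 - 1*3181 = 147 - 3181 = -3034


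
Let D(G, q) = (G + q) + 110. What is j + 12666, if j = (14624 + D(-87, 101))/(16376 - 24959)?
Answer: 36232510/2861 ≈ 12664.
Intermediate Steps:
D(G, q) = 110 + G + q
j = -4916/2861 (j = (14624 + (110 - 87 + 101))/(16376 - 24959) = (14624 + 124)/(-8583) = 14748*(-1/8583) = -4916/2861 ≈ -1.7183)
j + 12666 = -4916/2861 + 12666 = 36232510/2861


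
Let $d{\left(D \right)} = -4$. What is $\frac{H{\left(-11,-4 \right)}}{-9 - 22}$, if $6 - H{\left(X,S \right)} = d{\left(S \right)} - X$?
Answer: $\frac{1}{31} \approx 0.032258$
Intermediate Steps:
$H{\left(X,S \right)} = 10 + X$ ($H{\left(X,S \right)} = 6 - \left(-4 - X\right) = 6 + \left(4 + X\right) = 10 + X$)
$\frac{H{\left(-11,-4 \right)}}{-9 - 22} = \frac{10 - 11}{-9 - 22} = \frac{1}{-31} \left(-1\right) = \left(- \frac{1}{31}\right) \left(-1\right) = \frac{1}{31}$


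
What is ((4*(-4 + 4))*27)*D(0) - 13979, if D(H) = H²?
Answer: -13979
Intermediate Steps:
((4*(-4 + 4))*27)*D(0) - 13979 = ((4*(-4 + 4))*27)*0² - 13979 = ((4*0)*27)*0 - 13979 = (0*27)*0 - 13979 = 0*0 - 13979 = 0 - 13979 = -13979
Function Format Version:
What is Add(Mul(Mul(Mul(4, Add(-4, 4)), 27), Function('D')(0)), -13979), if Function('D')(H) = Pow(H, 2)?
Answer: -13979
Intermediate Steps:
Add(Mul(Mul(Mul(4, Add(-4, 4)), 27), Function('D')(0)), -13979) = Add(Mul(Mul(Mul(4, Add(-4, 4)), 27), Pow(0, 2)), -13979) = Add(Mul(Mul(Mul(4, 0), 27), 0), -13979) = Add(Mul(Mul(0, 27), 0), -13979) = Add(Mul(0, 0), -13979) = Add(0, -13979) = -13979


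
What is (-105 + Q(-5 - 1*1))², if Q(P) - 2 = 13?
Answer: 8100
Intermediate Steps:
Q(P) = 15 (Q(P) = 2 + 13 = 15)
(-105 + Q(-5 - 1*1))² = (-105 + 15)² = (-90)² = 8100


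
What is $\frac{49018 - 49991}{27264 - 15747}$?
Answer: $- \frac{973}{11517} \approx -0.084484$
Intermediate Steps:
$\frac{49018 - 49991}{27264 - 15747} = - \frac{973}{11517}$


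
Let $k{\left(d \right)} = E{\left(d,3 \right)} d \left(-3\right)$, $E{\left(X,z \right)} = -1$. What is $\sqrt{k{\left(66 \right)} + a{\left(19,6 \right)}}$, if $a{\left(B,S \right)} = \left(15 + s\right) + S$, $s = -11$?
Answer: $4 \sqrt{13} \approx 14.422$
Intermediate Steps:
$a{\left(B,S \right)} = 4 + S$ ($a{\left(B,S \right)} = \left(15 - 11\right) + S = 4 + S$)
$k{\left(d \right)} = 3 d$ ($k{\left(d \right)} = - d \left(-3\right) = 3 d$)
$\sqrt{k{\left(66 \right)} + a{\left(19,6 \right)}} = \sqrt{3 \cdot 66 + \left(4 + 6\right)} = \sqrt{198 + 10} = \sqrt{208} = 4 \sqrt{13}$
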